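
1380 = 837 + 543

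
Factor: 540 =2^2*3^3*5^1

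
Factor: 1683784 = 2^3*23^1*9151^1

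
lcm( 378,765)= 32130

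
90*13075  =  1176750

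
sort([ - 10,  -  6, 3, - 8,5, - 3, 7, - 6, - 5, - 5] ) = [-10, - 8, - 6, - 6, - 5, - 5, - 3,3,5, 7 ] 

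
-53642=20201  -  73843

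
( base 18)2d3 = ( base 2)1101110101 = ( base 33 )QR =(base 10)885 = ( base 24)1CL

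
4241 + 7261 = 11502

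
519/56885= 519/56885 = 0.01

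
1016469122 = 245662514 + 770806608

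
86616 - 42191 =44425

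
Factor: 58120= 2^3*  5^1 * 1453^1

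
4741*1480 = 7016680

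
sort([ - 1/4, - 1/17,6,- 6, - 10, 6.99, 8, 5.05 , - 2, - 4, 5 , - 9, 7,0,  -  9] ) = [ - 10, - 9, - 9 , - 6,-4 , - 2, - 1/4,-1/17, 0, 5, 5.05, 6, 6.99 , 7,8] 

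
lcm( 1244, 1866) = 3732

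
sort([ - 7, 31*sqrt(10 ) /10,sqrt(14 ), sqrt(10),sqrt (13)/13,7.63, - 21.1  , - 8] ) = [ -21.1, - 8, - 7, sqrt(13)/13, sqrt(10), sqrt( 14) , 7.63,31*sqrt(10)/10]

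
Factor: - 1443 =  - 3^1*13^1*37^1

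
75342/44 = 37671/22 = 1712.32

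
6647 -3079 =3568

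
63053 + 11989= 75042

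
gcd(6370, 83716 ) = 2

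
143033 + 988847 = 1131880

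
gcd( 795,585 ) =15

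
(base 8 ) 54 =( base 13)35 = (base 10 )44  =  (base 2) 101100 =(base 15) 2E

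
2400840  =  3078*780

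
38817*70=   2717190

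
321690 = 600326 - 278636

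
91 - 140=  - 49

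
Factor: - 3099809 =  - 3099809^1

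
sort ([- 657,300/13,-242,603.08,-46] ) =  [ - 657, - 242,-46,300/13,603.08] 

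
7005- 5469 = 1536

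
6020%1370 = 540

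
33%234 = 33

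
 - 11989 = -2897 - 9092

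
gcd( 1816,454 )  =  454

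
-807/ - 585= 1 + 74/195 = 1.38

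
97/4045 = 97/4045 =0.02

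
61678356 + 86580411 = 148258767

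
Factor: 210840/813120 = 2^(  -  3 )*11^( - 2 )*251^1 = 251/968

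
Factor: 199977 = 3^1*191^1  *  349^1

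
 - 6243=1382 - 7625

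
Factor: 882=2^1*3^2*7^2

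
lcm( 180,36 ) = 180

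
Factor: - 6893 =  - 61^1*113^1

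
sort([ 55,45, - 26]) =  [ - 26,45,55]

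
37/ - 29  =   - 37/29= -1.28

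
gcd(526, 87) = 1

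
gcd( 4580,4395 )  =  5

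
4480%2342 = 2138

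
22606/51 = 443 + 13/51 = 443.25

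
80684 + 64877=145561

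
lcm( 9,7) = 63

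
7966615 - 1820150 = 6146465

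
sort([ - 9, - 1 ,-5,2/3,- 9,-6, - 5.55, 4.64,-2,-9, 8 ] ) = [-9, - 9,  -  9,  -  6,-5.55,- 5,  -  2, - 1,  2/3, 4.64 , 8 ] 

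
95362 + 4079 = 99441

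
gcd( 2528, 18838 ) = 2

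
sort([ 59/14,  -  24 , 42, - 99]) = [ - 99, - 24, 59/14, 42 ] 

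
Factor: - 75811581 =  - 3^2*761^1*11069^1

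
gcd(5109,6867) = 3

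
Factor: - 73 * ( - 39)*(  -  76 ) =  - 2^2 * 3^1* 13^1*19^1*73^1 = - 216372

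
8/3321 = 8/3321= 0.00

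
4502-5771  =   - 1269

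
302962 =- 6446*( - 47 )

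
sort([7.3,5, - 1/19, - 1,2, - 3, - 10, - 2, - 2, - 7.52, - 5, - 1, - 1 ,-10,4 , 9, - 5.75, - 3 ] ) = [ - 10 , - 10, - 7.52, - 5.75, - 5, - 3 , - 3,-2,  -  2, - 1,  -  1, - 1, - 1/19, 2,  4,5,7.3,9] 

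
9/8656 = 9/8656= 0.00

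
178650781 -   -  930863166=1109513947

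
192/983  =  192/983 = 0.20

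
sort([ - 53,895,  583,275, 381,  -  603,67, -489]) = [ - 603, - 489, - 53, 67,275,381,  583 , 895]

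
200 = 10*20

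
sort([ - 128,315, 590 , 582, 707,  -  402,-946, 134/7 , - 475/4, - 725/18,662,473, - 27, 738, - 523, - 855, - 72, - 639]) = [ - 946, - 855, - 639, - 523, - 402, - 128, - 475/4, - 72,-725/18 , - 27,134/7,315,473,582, 590,662,707,738] 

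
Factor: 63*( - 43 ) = -3^2 * 7^1  *43^1 = - 2709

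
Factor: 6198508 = 2^2 * 223^1*6949^1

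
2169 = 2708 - 539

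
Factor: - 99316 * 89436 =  - 8882425776 = - 2^4 * 3^1*7^1*29^1*257^1*3547^1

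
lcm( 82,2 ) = 82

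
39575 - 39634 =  - 59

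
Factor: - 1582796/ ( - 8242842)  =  2^1*3^(  -  1)*43^ ( - 2)*269^1*743^( - 1 )*1471^1 = 791398/4121421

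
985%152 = 73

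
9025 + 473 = 9498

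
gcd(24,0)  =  24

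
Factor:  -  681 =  - 3^1 * 227^1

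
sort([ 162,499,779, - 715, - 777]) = [ - 777, - 715,162,499, 779 ]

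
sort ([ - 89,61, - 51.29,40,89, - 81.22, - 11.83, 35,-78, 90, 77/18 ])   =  [ - 89, - 81.22, - 78, - 51.29, - 11.83,77/18,35,40,61,89,90 ] 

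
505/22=22 +21/22 = 22.95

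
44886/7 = 6412 + 2/7 = 6412.29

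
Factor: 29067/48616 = 2^( - 3 )* 3^1 * 59^( - 1) *103^( - 1 )*9689^1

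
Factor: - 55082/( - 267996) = 2^( -1 )*3^( - 1)*23^( - 1) * 971^( - 1)*27541^1=27541/133998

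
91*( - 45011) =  - 4096001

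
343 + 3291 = 3634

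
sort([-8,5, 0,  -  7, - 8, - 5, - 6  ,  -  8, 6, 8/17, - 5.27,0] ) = [ - 8, - 8, - 8, - 7, - 6 , - 5.27, - 5  ,  0, 0, 8/17,5, 6] 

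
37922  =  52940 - 15018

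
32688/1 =32688 = 32688.00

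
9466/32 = 295 + 13/16 = 295.81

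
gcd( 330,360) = 30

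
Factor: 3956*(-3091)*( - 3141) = 2^2*3^2 * 11^1*23^1 * 43^1*281^1*349^1 = 38408135436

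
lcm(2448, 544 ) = 4896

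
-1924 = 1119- 3043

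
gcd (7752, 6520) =8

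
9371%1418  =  863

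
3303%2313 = 990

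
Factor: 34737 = 3^1*11579^1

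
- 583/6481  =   - 583/6481= - 0.09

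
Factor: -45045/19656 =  - 2^( - 3 )*3^( - 1)*5^1*11^1 = -55/24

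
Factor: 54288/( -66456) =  - 58/71 = - 2^1  *29^1*71^ ( - 1 ) 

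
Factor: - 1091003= - 1091003^1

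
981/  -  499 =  - 981/499 = - 1.97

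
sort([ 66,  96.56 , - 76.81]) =[ - 76.81,  66, 96.56 ] 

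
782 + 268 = 1050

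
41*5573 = 228493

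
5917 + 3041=8958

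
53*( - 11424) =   -  605472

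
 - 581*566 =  - 328846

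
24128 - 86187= -62059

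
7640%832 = 152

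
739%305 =129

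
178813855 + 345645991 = 524459846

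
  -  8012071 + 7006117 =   -  1005954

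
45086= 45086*1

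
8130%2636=222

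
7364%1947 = 1523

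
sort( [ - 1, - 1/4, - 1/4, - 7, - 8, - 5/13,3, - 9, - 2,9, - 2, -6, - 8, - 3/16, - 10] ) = [ -10 , - 9, - 8, - 8,-7, - 6, - 2,-2, - 1, - 5/13, - 1/4, - 1/4,-3/16,3, 9]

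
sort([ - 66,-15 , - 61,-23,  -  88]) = [ - 88, - 66,  -  61  , - 23,  -  15]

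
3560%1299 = 962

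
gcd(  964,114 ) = 2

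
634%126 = 4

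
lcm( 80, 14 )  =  560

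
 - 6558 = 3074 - 9632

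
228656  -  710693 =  - 482037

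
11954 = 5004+6950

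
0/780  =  0 = 0.00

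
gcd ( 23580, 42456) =12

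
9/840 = 3/280 = 0.01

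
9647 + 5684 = 15331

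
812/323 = 812/323= 2.51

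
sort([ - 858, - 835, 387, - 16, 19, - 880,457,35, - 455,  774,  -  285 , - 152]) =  [ - 880,-858, - 835, - 455, - 285, - 152, - 16,19,35 , 387,457, 774]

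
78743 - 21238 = 57505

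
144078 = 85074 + 59004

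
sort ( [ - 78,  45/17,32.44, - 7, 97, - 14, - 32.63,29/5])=[ - 78, - 32.63, - 14, - 7,45/17, 29/5, 32.44,97 ]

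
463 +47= 510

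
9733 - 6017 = 3716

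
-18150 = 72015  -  90165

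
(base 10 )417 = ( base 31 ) DE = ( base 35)BW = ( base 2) 110100001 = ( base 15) 1cc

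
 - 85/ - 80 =17/16 = 1.06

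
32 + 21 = 53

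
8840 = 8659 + 181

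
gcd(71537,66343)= 1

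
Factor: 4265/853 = 5^1 = 5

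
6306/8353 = 6306/8353 = 0.75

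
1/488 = 1/488=0.00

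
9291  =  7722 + 1569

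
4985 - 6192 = - 1207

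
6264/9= 696 = 696.00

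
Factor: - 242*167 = - 2^1*11^2*167^1 = - 40414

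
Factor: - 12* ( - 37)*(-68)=-2^4*3^1*17^1*37^1=-30192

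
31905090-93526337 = -61621247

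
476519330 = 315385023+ 161134307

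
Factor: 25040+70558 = 2^1*3^2*47^1*113^1 = 95598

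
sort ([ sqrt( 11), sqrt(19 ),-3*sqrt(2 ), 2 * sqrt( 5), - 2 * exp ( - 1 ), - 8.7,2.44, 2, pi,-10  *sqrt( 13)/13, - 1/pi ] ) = [ - 8.7, - 3 * sqrt( 2), - 10*sqrt(13 ) /13, - 2*exp( - 1) , - 1/pi, 2, 2.44, pi,sqrt( 11), sqrt(19), 2 * sqrt (5)]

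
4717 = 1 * 4717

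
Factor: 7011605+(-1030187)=5981418  =  2^1*3^3 * 257^1 * 431^1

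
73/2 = 73/2  =  36.50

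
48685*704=34274240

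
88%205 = 88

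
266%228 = 38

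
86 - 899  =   - 813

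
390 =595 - 205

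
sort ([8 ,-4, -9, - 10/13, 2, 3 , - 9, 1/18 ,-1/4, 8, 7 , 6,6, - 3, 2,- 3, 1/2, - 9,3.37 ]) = [  -  9,-9, - 9, - 4,-3,-3  ,-10/13, - 1/4 , 1/18,1/2 , 2, 2,  3, 3.37 , 6 , 6,7, 8, 8]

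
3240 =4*810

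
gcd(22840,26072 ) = 8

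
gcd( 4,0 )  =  4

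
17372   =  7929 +9443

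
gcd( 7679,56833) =7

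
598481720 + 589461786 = 1187943506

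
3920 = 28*140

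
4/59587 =4/59587 =0.00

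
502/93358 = 251/46679=0.01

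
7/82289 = 7/82289 = 0.00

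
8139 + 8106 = 16245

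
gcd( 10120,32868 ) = 44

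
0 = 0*961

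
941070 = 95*9906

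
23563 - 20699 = 2864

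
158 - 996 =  - 838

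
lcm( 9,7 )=63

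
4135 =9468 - 5333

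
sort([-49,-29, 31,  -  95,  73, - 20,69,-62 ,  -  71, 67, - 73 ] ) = [ - 95, - 73 ,  -  71,-62,-49,  -  29, - 20, 31  ,  67, 69 , 73 ] 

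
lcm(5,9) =45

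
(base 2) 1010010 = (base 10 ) 82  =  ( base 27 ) 31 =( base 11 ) 75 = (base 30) 2m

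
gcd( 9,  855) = 9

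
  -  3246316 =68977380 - 72223696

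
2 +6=8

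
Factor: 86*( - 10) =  - 2^2*5^1*43^1 = -  860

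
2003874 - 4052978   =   - 2049104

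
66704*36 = 2401344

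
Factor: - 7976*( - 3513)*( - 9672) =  - 2^6*3^2*13^1*31^1*997^1 * 1171^1 = - 271006422336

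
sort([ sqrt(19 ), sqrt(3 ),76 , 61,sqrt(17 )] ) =[ sqrt( 3),sqrt( 17), sqrt(19 ),  61, 76 ]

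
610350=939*650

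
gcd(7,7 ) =7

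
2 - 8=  - 6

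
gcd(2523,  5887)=841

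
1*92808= 92808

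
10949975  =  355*30845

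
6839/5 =1367  +  4/5  =  1367.80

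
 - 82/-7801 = 82/7801 = 0.01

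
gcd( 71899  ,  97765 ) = 1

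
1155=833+322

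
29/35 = 29/35 = 0.83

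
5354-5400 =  - 46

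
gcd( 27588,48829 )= 11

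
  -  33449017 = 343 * (- 97519) 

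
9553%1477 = 691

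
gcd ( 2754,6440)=2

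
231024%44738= 7334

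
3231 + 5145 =8376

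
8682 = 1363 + 7319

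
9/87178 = 9/87178 = 0.00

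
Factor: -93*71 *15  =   - 99045 = - 3^2*5^1*31^1*71^1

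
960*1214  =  1165440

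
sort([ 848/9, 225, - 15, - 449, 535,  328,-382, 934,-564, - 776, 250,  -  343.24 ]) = [ - 776, - 564,  -  449  , - 382, - 343.24, - 15,  848/9, 225,250,  328,535,  934 ] 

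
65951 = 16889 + 49062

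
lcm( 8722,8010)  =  392490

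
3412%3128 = 284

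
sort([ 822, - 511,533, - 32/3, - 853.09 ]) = [ - 853.09,  -  511, - 32/3,533,822]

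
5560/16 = 695/2  =  347.50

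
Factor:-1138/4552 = -2^( - 2) = - 1/4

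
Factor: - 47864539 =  - 227^1*210857^1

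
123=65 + 58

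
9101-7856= 1245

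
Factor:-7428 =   -  2^2*3^1*619^1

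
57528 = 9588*6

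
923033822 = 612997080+310036742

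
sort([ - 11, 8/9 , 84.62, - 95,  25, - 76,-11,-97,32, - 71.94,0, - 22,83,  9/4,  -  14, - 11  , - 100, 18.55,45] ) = [- 100, - 97, - 95,- 76, -71.94,- 22, - 14, -11  , - 11,-11,0 , 8/9,9/4,18.55, 25,32,  45,  83,84.62]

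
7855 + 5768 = 13623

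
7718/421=7718/421= 18.33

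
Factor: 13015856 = 2^4*7^1*251^1*463^1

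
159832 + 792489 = 952321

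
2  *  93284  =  186568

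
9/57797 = 9/57797 = 0.00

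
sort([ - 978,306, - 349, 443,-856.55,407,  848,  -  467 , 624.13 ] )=[ - 978, - 856.55, - 467, - 349, 306,  407, 443,624.13, 848]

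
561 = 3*187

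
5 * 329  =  1645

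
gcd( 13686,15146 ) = 2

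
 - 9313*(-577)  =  5373601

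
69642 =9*7738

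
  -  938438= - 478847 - 459591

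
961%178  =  71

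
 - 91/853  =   - 1 + 762/853 = -0.11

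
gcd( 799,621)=1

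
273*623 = 170079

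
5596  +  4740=10336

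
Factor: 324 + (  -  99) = 225 = 3^2 *5^2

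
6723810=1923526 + 4800284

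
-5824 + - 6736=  - 12560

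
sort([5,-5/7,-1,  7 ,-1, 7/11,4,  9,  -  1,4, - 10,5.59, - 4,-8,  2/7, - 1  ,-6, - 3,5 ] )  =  [-10,- 8,-6, - 4,  -  3,-1, - 1,-1, - 1, - 5/7,2/7,7/11,4 , 4,5, 5,5.59,7,9]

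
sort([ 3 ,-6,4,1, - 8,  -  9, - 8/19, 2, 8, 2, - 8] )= [-9, - 8,-8 , - 6, - 8/19,1, 2,2  ,  3,4 , 8] 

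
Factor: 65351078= 2^1*13^1 * 2513503^1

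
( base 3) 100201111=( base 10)7087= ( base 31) 7bj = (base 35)5rh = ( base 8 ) 15657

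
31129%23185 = 7944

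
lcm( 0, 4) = 0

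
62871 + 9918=72789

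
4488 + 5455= 9943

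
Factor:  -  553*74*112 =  - 2^5 * 7^2 * 37^1*79^1 = - 4583264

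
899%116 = 87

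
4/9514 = 2/4757= 0.00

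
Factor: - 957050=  - 2^1*5^2 * 19141^1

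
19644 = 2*9822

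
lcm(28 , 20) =140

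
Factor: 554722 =2^1*7^1*39623^1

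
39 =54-15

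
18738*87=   1630206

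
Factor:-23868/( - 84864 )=9/32  =  2^(-5 )*3^2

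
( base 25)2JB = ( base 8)3310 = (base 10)1736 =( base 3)2101022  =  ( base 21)3je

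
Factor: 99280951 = 7^1*11^1 * 1289363^1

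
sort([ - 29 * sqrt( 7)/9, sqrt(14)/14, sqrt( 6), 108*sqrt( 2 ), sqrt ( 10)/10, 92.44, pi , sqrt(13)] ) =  [ - 29*sqrt (7 ) /9, sqrt( 14) /14 , sqrt(10 )/10, sqrt(6), pi, sqrt(13), 92.44, 108* sqrt( 2 )]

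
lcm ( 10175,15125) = 559625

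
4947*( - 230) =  - 1137810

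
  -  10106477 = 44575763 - 54682240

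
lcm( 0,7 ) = 0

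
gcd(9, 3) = 3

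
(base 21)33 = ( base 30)26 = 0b1000010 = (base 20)36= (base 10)66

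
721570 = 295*2446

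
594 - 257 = 337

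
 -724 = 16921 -17645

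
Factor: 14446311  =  3^1*11^2*17^1*2341^1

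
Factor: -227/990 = -2^( -1)*3^( - 2)*5^( - 1)*11^ ( - 1)*227^1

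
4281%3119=1162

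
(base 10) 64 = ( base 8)100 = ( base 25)2e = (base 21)31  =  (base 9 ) 71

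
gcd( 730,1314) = 146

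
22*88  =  1936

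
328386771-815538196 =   -  487151425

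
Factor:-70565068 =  - 2^2*7^1*37^1 *68113^1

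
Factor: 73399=29^1 *2531^1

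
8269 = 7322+947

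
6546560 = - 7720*( - 848)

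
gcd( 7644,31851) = 3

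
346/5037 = 346/5037  =  0.07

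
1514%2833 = 1514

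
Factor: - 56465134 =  - 2^1*11^2*233327^1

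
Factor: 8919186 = 2^1*3^1* 17^1*87443^1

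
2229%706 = 111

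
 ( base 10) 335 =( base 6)1315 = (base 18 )10B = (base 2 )101001111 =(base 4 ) 11033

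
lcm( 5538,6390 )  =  83070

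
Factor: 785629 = 13^1*223^1*271^1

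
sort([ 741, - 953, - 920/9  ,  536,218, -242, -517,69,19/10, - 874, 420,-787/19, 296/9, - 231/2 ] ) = [ - 953, - 874, - 517, - 242, - 231/2, - 920/9 ,-787/19 , 19/10, 296/9 , 69,218,420, 536,741]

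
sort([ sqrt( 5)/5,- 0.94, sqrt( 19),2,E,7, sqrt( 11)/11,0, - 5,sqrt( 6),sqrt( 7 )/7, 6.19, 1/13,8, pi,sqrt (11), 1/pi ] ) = [  -  5  , - 0.94, 0,1/13,sqrt( 11)/11,1/pi, sqrt(7) /7,  sqrt( 5) /5,  2, sqrt( 6), E,pi,  sqrt( 11), sqrt( 19 ),6.19, 7 , 8] 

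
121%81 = 40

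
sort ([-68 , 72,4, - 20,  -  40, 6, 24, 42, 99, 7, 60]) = [ - 68,- 40, - 20, 4,  6,7, 24, 42, 60,  72, 99]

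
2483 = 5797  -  3314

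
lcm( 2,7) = 14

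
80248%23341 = 10225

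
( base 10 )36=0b100100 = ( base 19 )1H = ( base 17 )22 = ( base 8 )44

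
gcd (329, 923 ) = 1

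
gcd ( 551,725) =29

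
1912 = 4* 478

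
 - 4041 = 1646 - 5687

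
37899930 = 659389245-621489315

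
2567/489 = 5 + 122/489 = 5.25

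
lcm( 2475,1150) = 113850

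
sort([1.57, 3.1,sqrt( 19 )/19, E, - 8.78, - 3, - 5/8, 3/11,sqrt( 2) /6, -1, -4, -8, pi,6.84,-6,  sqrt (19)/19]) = [ - 8.78, - 8, - 6, - 4, - 3, - 1, - 5/8, sqrt( 19)/19,sqrt( 19) /19, sqrt( 2) /6, 3/11, 1.57, E, 3.1,pi,  6.84]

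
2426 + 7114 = 9540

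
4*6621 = 26484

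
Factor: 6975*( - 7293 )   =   - 50868675 = - 3^3*5^2*11^1*13^1*17^1*31^1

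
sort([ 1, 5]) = [ 1,5] 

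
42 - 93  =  -51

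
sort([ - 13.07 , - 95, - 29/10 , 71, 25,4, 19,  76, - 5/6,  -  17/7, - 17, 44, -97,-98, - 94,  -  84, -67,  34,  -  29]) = [-98 ,- 97,-95, - 94, -84,- 67,  -  29, - 17, - 13.07, - 29/10, - 17/7 , -5/6, 4, 19,25,34,44,  71,76]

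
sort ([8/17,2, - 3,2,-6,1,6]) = [ - 6,-3, 8/17,1, 2,2,6] 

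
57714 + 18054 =75768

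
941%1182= 941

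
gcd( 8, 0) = 8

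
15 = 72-57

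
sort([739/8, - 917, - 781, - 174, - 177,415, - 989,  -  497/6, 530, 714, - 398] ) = [-989, - 917,- 781, - 398,-177, - 174,  -  497/6, 739/8,415,530, 714 ]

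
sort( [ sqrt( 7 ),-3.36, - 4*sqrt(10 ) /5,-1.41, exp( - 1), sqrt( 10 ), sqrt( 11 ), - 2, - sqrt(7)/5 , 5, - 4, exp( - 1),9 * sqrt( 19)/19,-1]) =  [ - 4, - 3.36,-4*sqrt( 10)/5, - 2, - 1.41, - 1, - sqrt( 7 ) /5,exp( - 1), exp( -1), 9*sqrt( 19)/19, sqrt( 7 ), sqrt( 10), sqrt( 11) , 5] 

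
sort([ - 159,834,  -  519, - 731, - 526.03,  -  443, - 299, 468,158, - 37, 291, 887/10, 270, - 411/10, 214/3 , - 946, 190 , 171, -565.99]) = [ - 946,-731, - 565.99, - 526.03, - 519, - 443, - 299, -159 , - 411/10,-37, 214/3, 887/10,158, 171, 190 , 270,291, 468, 834]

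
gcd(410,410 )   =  410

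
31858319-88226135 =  - 56367816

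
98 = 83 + 15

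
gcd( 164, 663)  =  1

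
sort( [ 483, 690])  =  [ 483, 690 ] 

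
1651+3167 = 4818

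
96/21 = 4+4/7  =  4.57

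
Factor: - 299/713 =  - 13^1*31^ ( - 1 )= - 13/31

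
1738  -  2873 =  - 1135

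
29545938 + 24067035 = 53612973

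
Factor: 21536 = 2^5*673^1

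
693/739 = 693/739 = 0.94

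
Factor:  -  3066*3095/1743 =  - 2^1*5^1*73^1*83^( - 1 ) *619^1 = - 451870/83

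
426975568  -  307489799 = 119485769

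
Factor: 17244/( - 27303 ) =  - 2^2* 3^1*19^( - 1) = - 12/19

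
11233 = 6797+4436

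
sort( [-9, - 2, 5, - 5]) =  [  -  9, -5, - 2,5 ]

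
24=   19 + 5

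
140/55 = 28/11 = 2.55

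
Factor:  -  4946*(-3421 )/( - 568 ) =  - 2^(-2)*11^1*71^(  -  1 ) * 311^1*2473^1 = - 8460133/284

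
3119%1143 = 833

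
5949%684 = 477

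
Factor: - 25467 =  - 3^1*13^1*653^1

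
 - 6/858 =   -  1 + 142/143 = - 0.01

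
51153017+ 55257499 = 106410516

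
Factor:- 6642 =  - 2^1*3^4*41^1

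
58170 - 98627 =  - 40457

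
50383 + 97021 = 147404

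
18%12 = 6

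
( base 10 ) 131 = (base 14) 95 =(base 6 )335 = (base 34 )3T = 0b10000011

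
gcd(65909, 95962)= 1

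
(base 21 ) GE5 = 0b1110010111011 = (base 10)7355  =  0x1CBB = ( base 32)75r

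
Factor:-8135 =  - 5^1*1627^1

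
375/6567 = 125/2189  =  0.06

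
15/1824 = 5/608= 0.01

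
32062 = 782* 41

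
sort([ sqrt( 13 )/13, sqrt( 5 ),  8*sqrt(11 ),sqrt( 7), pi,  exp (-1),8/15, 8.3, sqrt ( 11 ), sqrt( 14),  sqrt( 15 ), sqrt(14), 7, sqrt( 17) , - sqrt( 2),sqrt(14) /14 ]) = [ - sqrt(2),  sqrt( 14 ) /14,sqrt ( 13) /13, exp( - 1), 8/15, sqrt (5 ), sqrt ( 7 ), pi,sqrt(11 ),sqrt(14),  sqrt(14 ),sqrt(15 ),sqrt( 17), 7 , 8.3,8*sqrt( 11)]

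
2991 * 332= 993012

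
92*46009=4232828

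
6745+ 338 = 7083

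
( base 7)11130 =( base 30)33o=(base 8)5376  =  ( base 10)2814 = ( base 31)2so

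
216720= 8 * 27090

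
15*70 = 1050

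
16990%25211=16990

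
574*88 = 50512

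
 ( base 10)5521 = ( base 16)1591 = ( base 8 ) 12621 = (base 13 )2689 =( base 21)caj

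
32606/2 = 16303 = 16303.00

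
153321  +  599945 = 753266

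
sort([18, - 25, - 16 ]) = [ - 25 , - 16, 18 ] 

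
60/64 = 15/16 = 0.94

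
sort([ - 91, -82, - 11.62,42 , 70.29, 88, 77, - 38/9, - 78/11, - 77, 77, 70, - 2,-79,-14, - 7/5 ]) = [ - 91 , - 82, -79, - 77, - 14,  -  11.62, -78/11,  -  38/9, - 2,-7/5, 42,70,70.29, 77, 77, 88]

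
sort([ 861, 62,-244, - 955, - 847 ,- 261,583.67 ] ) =[ - 955, - 847,-261, - 244, 62, 583.67, 861] 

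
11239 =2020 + 9219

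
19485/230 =84+33/46 =84.72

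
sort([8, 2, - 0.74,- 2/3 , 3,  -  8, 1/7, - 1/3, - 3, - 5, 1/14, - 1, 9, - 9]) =[ - 9, - 8, - 5, - 3, - 1, - 0.74, - 2/3 , - 1/3 , 1/14,1/7,  2, 3, 8,9 ]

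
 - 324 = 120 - 444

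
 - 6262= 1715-7977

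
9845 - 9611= 234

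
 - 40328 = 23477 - 63805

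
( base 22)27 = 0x33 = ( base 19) 2D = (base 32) 1j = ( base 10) 51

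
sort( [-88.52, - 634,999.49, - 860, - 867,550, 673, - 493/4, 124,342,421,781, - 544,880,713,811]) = [-867, - 860,-634, - 544, - 493/4, -88.52,124,342,421,550,673,  713,781,811, 880,999.49]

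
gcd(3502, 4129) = 1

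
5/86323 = 5/86323 =0.00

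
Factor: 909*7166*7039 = 45851299866 = 2^1*3^2*101^1*3583^1*7039^1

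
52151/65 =802 + 21/65 = 802.32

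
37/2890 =37/2890 = 0.01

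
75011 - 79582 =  - 4571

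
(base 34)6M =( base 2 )11100010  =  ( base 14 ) 122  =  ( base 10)226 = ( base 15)101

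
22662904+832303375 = 854966279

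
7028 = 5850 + 1178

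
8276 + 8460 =16736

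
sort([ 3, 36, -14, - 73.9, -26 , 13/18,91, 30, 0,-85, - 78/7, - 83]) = [ - 85, - 83, - 73.9,-26, - 14, - 78/7, 0,  13/18, 3 , 30,36,91]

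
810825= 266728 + 544097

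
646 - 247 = 399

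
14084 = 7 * 2012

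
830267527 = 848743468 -18475941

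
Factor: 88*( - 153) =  - 2^3 * 3^2*11^1*17^1 = - 13464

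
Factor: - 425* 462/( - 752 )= 98175/376 = 2^( - 3)*3^1  *5^2*7^1*11^1 * 17^1*47^( -1)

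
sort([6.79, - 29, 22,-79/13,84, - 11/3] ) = [-29, - 79/13, - 11/3,6.79,  22, 84 ]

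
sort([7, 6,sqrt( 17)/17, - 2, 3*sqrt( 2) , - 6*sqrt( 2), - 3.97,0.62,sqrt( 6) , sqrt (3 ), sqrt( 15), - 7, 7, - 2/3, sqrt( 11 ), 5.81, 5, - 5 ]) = [ - 6*sqrt (2 ),- 7, - 5, - 3.97, - 2,-2/3,  sqrt( 17 ) /17, 0.62, sqrt(3 ), sqrt( 6 ), sqrt( 11), sqrt(15 ), 3*sqrt( 2), 5  ,  5.81,6,7, 7 ]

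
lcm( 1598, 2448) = 115056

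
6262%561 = 91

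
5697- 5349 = 348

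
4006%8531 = 4006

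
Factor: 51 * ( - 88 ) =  - 4488  =  - 2^3*3^1*11^1 * 17^1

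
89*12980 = 1155220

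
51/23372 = 51/23372 = 0.00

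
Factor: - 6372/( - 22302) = 2^1*7^ ( - 1) = 2/7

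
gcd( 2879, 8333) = 1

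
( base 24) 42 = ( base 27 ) 3h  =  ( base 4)1202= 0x62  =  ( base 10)98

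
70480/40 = 1762 = 1762.00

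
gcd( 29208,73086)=6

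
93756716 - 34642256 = 59114460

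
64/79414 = 32/39707 = 0.00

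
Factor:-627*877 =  - 549879 = - 3^1* 11^1 * 19^1* 877^1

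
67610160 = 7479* 9040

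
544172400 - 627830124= - 83657724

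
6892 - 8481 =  - 1589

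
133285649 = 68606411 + 64679238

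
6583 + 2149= 8732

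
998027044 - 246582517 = 751444527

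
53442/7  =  7634+4/7=7634.57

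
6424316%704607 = 82853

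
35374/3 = 11791+1/3 = 11791.33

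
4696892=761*6172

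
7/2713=7/2713=0.00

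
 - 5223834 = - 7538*693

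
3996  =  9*444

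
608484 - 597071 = 11413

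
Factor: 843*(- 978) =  - 2^1*3^2*163^1*281^1 = - 824454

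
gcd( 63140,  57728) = 1804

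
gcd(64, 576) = 64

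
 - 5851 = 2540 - 8391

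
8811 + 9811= 18622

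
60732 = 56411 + 4321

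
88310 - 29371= 58939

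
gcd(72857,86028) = 1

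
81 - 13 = 68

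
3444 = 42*82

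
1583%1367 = 216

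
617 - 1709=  - 1092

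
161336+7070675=7232011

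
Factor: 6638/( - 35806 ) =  - 3319/17903 = - 3319^1*17903^( - 1)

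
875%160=75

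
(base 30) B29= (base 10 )9969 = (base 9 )14606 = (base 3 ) 111200020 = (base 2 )10011011110001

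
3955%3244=711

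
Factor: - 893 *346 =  - 2^1*19^1 * 47^1*173^1= - 308978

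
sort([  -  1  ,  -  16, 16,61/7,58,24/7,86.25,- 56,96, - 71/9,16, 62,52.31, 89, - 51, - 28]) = [ - 56, - 51, - 28, - 16 ,- 71/9, - 1,24/7,  61/7,16,16, 52.31,58, 62, 86.25,89, 96] 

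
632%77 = 16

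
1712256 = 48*35672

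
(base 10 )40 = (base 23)1h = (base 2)101000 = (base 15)2a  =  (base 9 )44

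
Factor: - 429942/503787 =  - 2^1*131^1*307^( - 1 ) = - 262/307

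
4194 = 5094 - 900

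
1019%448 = 123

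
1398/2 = 699 = 699.00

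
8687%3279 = 2129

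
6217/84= 6217/84=74.01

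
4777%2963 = 1814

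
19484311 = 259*75229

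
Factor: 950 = 2^1*5^2*19^1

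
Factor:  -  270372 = -2^2 * 3^1 * 22531^1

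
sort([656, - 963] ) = [ - 963, 656]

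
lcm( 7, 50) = 350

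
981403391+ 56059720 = 1037463111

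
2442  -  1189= 1253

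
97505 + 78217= 175722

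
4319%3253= 1066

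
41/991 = 41/991 = 0.04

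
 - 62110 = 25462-87572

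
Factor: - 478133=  - 647^1 * 739^1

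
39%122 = 39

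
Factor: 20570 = 2^1*5^1*11^2*17^1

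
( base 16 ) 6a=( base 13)82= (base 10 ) 106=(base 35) 31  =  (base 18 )5G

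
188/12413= 188/12413= 0.02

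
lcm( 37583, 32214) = 225498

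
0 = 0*81185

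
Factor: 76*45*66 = 225720   =  2^3*3^3*5^1*11^1*19^1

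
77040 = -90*(-856)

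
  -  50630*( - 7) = 354410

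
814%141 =109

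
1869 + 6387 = 8256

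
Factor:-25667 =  - 25667^1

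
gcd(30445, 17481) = 1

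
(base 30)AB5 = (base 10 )9335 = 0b10010001110111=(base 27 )CLK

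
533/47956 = 533/47956 = 0.01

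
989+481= 1470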